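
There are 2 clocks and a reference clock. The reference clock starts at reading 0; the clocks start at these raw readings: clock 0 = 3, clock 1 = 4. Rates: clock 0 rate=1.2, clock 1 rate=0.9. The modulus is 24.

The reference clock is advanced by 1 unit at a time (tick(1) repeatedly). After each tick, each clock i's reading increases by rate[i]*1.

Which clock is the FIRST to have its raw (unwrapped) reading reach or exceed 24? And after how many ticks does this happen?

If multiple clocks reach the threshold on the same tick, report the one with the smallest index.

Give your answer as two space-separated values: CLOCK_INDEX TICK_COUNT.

Answer: 0 18

Derivation:
clock 0: start=3, rate=1.2, needs 24-3 = 21; ticks = ceil(21/1.2) = ceil(17.5000) = 18; reading at tick 18 = 3 + 1.2*18 = 24.6000
clock 1: start=4, rate=0.9, needs 24-4 = 20; ticks = ceil(20/0.9) = ceil(22.2222) = 23; reading at tick 23 = 4 + 0.9*23 = 24.7000
Minimum tick count = 18; winners = [0]; smallest index = 0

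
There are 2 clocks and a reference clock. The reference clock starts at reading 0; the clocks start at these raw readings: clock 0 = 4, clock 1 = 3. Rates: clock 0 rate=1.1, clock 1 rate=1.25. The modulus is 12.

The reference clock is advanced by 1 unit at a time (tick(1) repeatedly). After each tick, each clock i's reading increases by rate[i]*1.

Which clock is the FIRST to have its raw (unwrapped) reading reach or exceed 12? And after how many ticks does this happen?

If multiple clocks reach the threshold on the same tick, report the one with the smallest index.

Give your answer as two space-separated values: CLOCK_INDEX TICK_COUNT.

clock 0: start=4, rate=1.1, needs 12-4 = 8; ticks = ceil(8/1.1) = ceil(7.2727) = 8; reading at tick 8 = 4 + 1.1*8 = 12.8000
clock 1: start=3, rate=1.25, needs 12-3 = 9; ticks = ceil(9/1.25) = ceil(7.2000) = 8; reading at tick 8 = 3 + 1.25*8 = 13.0000
Minimum tick count = 8; winners = [0, 1]; smallest index = 0

Answer: 0 8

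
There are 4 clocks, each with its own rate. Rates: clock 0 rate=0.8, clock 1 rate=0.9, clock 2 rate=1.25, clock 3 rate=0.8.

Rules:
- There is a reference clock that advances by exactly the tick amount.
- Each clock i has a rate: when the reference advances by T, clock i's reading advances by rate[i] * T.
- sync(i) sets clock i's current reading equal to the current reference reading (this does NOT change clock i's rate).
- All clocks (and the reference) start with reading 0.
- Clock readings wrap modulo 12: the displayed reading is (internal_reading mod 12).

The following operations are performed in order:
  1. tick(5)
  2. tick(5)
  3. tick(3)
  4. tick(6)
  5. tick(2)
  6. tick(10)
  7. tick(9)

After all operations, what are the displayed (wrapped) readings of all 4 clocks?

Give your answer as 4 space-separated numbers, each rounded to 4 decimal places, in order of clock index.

Answer: 8.0000 0.0000 2.0000 8.0000

Derivation:
After op 1 tick(5): ref=5.0000 raw=[4.0000 4.5000 6.2500 4.0000]
After op 2 tick(5): ref=10.0000 raw=[8.0000 9.0000 12.5000 8.0000]
After op 3 tick(3): ref=13.0000 raw=[10.4000 11.7000 16.2500 10.4000]
After op 4 tick(6): ref=19.0000 raw=[15.2000 17.1000 23.7500 15.2000]
After op 5 tick(2): ref=21.0000 raw=[16.8000 18.9000 26.2500 16.8000]
After op 6 tick(10): ref=31.0000 raw=[24.8000 27.9000 38.7500 24.8000]
After op 7 tick(9): ref=40.0000 raw=[32.0000 36.0000 50.0000 32.0000]
Wrap final raw readings (mod 12): 32.0000 mod 12 = 8.0000; 36.0000 mod 12 = 0.0000; 50.0000 mod 12 = 2.0000; 32.0000 mod 12 = 8.0000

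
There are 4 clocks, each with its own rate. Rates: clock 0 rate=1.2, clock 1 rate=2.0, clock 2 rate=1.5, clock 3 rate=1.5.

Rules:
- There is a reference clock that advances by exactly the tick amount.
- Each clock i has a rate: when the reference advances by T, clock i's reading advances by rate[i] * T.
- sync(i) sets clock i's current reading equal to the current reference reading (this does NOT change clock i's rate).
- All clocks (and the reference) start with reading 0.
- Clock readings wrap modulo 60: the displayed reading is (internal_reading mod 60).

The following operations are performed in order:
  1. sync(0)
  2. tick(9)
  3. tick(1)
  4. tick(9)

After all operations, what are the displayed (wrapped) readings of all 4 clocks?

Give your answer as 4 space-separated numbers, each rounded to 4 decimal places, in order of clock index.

After op 1 sync(0): ref=0.0000 raw=[0.0000 0.0000 0.0000 0.0000]
After op 2 tick(9): ref=9.0000 raw=[10.8000 18.0000 13.5000 13.5000]
After op 3 tick(1): ref=10.0000 raw=[12.0000 20.0000 15.0000 15.0000]
After op 4 tick(9): ref=19.0000 raw=[22.8000 38.0000 28.5000 28.5000]
Wrap final raw readings (mod 60): 22.8000 mod 60 = 22.8000; 38.0000 mod 60 = 38.0000; 28.5000 mod 60 = 28.5000; 28.5000 mod 60 = 28.5000

Answer: 22.8000 38.0000 28.5000 28.5000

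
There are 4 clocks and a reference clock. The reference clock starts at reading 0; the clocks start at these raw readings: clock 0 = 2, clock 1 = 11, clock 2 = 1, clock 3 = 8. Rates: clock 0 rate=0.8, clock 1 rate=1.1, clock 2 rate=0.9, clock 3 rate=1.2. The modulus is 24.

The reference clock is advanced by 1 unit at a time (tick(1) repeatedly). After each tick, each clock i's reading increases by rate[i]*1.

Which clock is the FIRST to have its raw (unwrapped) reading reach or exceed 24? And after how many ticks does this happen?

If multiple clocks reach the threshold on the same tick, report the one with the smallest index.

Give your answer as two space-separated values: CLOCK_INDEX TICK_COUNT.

Answer: 1 12

Derivation:
clock 0: start=2, rate=0.8, needs 24-2 = 22; ticks = ceil(22/0.8) = ceil(27.5000) = 28; reading at tick 28 = 2 + 0.8*28 = 24.4000
clock 1: start=11, rate=1.1, needs 24-11 = 13; ticks = ceil(13/1.1) = ceil(11.8182) = 12; reading at tick 12 = 11 + 1.1*12 = 24.2000
clock 2: start=1, rate=0.9, needs 24-1 = 23; ticks = ceil(23/0.9) = ceil(25.5556) = 26; reading at tick 26 = 1 + 0.9*26 = 24.4000
clock 3: start=8, rate=1.2, needs 24-8 = 16; ticks = ceil(16/1.2) = ceil(13.3333) = 14; reading at tick 14 = 8 + 1.2*14 = 24.8000
Minimum tick count = 12; winners = [1]; smallest index = 1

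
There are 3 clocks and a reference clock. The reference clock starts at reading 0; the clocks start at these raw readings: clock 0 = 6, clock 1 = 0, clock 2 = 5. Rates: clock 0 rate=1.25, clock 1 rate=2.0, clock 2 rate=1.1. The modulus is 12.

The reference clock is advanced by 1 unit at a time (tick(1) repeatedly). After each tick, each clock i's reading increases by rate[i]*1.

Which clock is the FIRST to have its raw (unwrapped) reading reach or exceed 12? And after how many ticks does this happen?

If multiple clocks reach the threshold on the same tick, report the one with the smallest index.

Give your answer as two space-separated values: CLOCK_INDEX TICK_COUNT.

clock 0: start=6, rate=1.25, needs 12-6 = 6; ticks = ceil(6/1.25) = ceil(4.8000) = 5; reading at tick 5 = 6 + 1.25*5 = 12.2500
clock 1: start=0, rate=2.0, needs 12-0 = 12; ticks = ceil(12/2.0) = ceil(6.0000) = 6; reading at tick 6 = 0 + 2.0*6 = 12.0000
clock 2: start=5, rate=1.1, needs 12-5 = 7; ticks = ceil(7/1.1) = ceil(6.3636) = 7; reading at tick 7 = 5 + 1.1*7 = 12.7000
Minimum tick count = 5; winners = [0]; smallest index = 0

Answer: 0 5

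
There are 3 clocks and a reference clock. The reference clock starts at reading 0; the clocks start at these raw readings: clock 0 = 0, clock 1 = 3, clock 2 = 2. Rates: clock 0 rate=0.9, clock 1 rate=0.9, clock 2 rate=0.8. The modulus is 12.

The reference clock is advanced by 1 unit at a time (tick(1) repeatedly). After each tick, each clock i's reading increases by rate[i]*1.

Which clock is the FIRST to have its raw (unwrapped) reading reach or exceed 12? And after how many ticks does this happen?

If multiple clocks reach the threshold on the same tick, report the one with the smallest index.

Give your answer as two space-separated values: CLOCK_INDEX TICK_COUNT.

Answer: 1 10

Derivation:
clock 0: start=0, rate=0.9, needs 12-0 = 12; ticks = ceil(12/0.9) = ceil(13.3333) = 14; reading at tick 14 = 0 + 0.9*14 = 12.6000
clock 1: start=3, rate=0.9, needs 12-3 = 9; ticks = ceil(9/0.9) = ceil(10.0000) = 10; reading at tick 10 = 3 + 0.9*10 = 12.0000
clock 2: start=2, rate=0.8, needs 12-2 = 10; ticks = ceil(10/0.8) = ceil(12.5000) = 13; reading at tick 13 = 2 + 0.8*13 = 12.4000
Minimum tick count = 10; winners = [1]; smallest index = 1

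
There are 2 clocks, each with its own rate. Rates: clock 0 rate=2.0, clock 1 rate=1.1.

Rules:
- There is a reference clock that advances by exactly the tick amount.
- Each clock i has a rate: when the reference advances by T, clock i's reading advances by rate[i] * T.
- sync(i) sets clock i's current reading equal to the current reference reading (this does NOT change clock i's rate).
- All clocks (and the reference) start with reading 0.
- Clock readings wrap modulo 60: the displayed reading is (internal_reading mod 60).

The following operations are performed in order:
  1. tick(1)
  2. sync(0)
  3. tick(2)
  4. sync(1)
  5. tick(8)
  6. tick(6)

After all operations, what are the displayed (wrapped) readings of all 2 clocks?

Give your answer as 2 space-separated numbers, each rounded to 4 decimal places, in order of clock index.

After op 1 tick(1): ref=1.0000 raw=[2.0000 1.1000]
After op 2 sync(0): ref=1.0000 raw=[1.0000 1.1000]
After op 3 tick(2): ref=3.0000 raw=[5.0000 3.3000]
After op 4 sync(1): ref=3.0000 raw=[5.0000 3.0000]
After op 5 tick(8): ref=11.0000 raw=[21.0000 11.8000]
After op 6 tick(6): ref=17.0000 raw=[33.0000 18.4000]
Wrap final raw readings (mod 60): 33.0000 mod 60 = 33.0000; 18.4000 mod 60 = 18.4000

Answer: 33.0000 18.4000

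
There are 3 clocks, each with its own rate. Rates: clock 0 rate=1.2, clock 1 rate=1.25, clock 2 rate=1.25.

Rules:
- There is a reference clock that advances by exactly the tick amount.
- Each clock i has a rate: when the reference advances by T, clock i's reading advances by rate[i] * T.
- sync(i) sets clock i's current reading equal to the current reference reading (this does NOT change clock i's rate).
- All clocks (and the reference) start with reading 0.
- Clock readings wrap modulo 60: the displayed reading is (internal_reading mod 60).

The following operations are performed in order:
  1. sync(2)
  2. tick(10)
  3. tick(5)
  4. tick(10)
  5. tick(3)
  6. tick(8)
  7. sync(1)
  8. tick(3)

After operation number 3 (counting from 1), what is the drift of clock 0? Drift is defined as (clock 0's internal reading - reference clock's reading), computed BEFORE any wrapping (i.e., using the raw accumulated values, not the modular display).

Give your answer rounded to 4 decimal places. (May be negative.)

After op 1 sync(2): ref=0.0000 raw=[0.0000 0.0000 0.0000]
After op 2 tick(10): ref=10.0000 raw=[12.0000 12.5000 12.5000]
After op 3 tick(5): ref=15.0000 raw=[18.0000 18.7500 18.7500]
Drift of clock 0 after op 3: 18.0000 - 15.0000 = 3.0000

Answer: 3.0000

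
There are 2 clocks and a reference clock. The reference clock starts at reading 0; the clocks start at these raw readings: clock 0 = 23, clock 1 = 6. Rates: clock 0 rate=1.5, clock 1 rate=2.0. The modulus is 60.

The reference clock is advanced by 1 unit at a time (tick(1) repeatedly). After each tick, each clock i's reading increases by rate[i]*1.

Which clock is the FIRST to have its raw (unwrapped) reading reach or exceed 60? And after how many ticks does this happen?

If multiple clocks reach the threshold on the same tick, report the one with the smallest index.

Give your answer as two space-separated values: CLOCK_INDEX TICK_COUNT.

Answer: 0 25

Derivation:
clock 0: start=23, rate=1.5, needs 60-23 = 37; ticks = ceil(37/1.5) = ceil(24.6667) = 25; reading at tick 25 = 23 + 1.5*25 = 60.5000
clock 1: start=6, rate=2.0, needs 60-6 = 54; ticks = ceil(54/2.0) = ceil(27.0000) = 27; reading at tick 27 = 6 + 2.0*27 = 60.0000
Minimum tick count = 25; winners = [0]; smallest index = 0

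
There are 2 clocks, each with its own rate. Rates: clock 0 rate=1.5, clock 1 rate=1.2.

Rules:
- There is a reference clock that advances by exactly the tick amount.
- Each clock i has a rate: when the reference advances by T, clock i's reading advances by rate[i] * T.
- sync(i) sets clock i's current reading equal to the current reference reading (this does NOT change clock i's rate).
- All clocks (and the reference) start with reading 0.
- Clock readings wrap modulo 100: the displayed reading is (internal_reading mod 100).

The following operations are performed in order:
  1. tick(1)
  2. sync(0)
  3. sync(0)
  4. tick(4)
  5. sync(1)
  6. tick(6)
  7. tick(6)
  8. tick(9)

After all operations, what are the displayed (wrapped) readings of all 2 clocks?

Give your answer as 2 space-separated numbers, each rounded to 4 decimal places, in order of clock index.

Answer: 38.5000 30.2000

Derivation:
After op 1 tick(1): ref=1.0000 raw=[1.5000 1.2000]
After op 2 sync(0): ref=1.0000 raw=[1.0000 1.2000]
After op 3 sync(0): ref=1.0000 raw=[1.0000 1.2000]
After op 4 tick(4): ref=5.0000 raw=[7.0000 6.0000]
After op 5 sync(1): ref=5.0000 raw=[7.0000 5.0000]
After op 6 tick(6): ref=11.0000 raw=[16.0000 12.2000]
After op 7 tick(6): ref=17.0000 raw=[25.0000 19.4000]
After op 8 tick(9): ref=26.0000 raw=[38.5000 30.2000]
Wrap final raw readings (mod 100): 38.5000 mod 100 = 38.5000; 30.2000 mod 100 = 30.2000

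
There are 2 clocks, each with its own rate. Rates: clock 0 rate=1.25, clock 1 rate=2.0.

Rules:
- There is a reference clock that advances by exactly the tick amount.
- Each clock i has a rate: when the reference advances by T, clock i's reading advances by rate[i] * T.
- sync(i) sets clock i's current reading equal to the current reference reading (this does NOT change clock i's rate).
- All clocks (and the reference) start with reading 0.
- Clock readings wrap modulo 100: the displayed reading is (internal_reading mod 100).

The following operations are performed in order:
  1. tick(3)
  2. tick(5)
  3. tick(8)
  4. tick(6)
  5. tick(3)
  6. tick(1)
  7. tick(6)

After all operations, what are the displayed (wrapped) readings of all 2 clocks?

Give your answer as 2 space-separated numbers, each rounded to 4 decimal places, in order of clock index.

After op 1 tick(3): ref=3.0000 raw=[3.7500 6.0000]
After op 2 tick(5): ref=8.0000 raw=[10.0000 16.0000]
After op 3 tick(8): ref=16.0000 raw=[20.0000 32.0000]
After op 4 tick(6): ref=22.0000 raw=[27.5000 44.0000]
After op 5 tick(3): ref=25.0000 raw=[31.2500 50.0000]
After op 6 tick(1): ref=26.0000 raw=[32.5000 52.0000]
After op 7 tick(6): ref=32.0000 raw=[40.0000 64.0000]
Wrap final raw readings (mod 100): 40.0000 mod 100 = 40.0000; 64.0000 mod 100 = 64.0000

Answer: 40.0000 64.0000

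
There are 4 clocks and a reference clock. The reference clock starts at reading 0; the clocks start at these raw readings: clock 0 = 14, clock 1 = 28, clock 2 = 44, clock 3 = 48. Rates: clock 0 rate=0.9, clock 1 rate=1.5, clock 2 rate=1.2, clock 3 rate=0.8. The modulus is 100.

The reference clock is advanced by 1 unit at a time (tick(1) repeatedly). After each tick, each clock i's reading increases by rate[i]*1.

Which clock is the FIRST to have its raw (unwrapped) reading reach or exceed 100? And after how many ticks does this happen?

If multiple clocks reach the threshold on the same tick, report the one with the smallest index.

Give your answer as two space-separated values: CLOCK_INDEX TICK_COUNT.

Answer: 2 47

Derivation:
clock 0: start=14, rate=0.9, needs 100-14 = 86; ticks = ceil(86/0.9) = ceil(95.5556) = 96; reading at tick 96 = 14 + 0.9*96 = 100.4000
clock 1: start=28, rate=1.5, needs 100-28 = 72; ticks = ceil(72/1.5) = ceil(48.0000) = 48; reading at tick 48 = 28 + 1.5*48 = 100.0000
clock 2: start=44, rate=1.2, needs 100-44 = 56; ticks = ceil(56/1.2) = ceil(46.6667) = 47; reading at tick 47 = 44 + 1.2*47 = 100.4000
clock 3: start=48, rate=0.8, needs 100-48 = 52; ticks = ceil(52/0.8) = ceil(65.0000) = 65; reading at tick 65 = 48 + 0.8*65 = 100.0000
Minimum tick count = 47; winners = [2]; smallest index = 2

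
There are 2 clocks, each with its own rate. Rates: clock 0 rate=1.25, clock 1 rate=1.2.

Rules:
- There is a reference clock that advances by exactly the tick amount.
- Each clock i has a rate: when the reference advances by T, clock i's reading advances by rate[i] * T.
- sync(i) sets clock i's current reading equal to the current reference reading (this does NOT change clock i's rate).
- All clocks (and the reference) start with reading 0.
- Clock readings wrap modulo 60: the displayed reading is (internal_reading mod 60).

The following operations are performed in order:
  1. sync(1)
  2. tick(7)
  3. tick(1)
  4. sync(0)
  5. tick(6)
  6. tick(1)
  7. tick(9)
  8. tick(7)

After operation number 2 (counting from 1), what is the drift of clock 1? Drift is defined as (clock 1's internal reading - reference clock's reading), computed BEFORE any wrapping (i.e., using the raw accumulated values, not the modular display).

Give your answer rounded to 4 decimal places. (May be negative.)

Answer: 1.4000

Derivation:
After op 1 sync(1): ref=0.0000 raw=[0.0000 0.0000]
After op 2 tick(7): ref=7.0000 raw=[8.7500 8.4000]
Drift of clock 1 after op 2: 8.4000 - 7.0000 = 1.4000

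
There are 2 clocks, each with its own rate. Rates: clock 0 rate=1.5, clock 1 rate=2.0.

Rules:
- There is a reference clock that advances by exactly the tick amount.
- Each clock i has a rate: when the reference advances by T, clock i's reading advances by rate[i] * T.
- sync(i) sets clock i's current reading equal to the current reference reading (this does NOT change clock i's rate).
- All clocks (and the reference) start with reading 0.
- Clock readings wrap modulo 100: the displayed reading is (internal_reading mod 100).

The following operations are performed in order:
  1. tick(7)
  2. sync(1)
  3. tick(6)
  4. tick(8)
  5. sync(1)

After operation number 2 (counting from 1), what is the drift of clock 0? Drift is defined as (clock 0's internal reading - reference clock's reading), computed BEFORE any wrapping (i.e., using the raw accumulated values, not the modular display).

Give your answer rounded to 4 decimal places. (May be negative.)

Answer: 3.5000

Derivation:
After op 1 tick(7): ref=7.0000 raw=[10.5000 14.0000]
After op 2 sync(1): ref=7.0000 raw=[10.5000 7.0000]
Drift of clock 0 after op 2: 10.5000 - 7.0000 = 3.5000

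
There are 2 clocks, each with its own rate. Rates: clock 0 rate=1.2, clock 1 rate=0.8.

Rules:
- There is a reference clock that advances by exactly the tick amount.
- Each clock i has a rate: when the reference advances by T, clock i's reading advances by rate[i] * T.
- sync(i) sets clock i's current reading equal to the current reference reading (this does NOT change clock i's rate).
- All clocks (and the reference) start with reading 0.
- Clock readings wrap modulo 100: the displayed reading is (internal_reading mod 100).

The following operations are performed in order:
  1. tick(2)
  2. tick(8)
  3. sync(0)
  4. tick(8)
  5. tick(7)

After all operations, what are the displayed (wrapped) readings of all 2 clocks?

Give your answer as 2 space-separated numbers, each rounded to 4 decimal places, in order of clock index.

Answer: 28.0000 20.0000

Derivation:
After op 1 tick(2): ref=2.0000 raw=[2.4000 1.6000]
After op 2 tick(8): ref=10.0000 raw=[12.0000 8.0000]
After op 3 sync(0): ref=10.0000 raw=[10.0000 8.0000]
After op 4 tick(8): ref=18.0000 raw=[19.6000 14.4000]
After op 5 tick(7): ref=25.0000 raw=[28.0000 20.0000]
Wrap final raw readings (mod 100): 28.0000 mod 100 = 28.0000; 20.0000 mod 100 = 20.0000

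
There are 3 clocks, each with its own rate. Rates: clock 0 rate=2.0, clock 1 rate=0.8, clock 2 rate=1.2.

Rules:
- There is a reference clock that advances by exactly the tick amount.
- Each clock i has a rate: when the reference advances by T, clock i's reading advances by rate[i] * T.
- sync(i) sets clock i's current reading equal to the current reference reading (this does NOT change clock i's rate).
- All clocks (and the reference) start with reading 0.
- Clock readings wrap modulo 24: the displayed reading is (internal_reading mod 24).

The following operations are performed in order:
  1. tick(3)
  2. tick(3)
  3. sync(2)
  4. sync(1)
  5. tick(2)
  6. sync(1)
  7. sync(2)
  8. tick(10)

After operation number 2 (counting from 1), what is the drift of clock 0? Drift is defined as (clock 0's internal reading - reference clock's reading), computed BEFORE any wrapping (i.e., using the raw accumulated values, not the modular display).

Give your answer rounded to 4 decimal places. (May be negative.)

After op 1 tick(3): ref=3.0000 raw=[6.0000 2.4000 3.6000]
After op 2 tick(3): ref=6.0000 raw=[12.0000 4.8000 7.2000]
Drift of clock 0 after op 2: 12.0000 - 6.0000 = 6.0000

Answer: 6.0000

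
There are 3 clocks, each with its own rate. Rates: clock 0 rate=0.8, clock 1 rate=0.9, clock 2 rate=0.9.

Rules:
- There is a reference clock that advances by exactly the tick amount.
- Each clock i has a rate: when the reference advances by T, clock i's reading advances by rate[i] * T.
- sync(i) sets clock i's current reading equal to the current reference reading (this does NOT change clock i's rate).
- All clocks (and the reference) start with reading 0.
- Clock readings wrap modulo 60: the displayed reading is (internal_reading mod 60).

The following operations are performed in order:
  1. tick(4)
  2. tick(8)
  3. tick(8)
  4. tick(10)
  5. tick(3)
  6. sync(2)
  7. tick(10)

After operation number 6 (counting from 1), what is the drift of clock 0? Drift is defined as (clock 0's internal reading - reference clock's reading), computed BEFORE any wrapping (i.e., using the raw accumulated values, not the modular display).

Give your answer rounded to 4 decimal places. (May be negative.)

Answer: -6.6000

Derivation:
After op 1 tick(4): ref=4.0000 raw=[3.2000 3.6000 3.6000]
After op 2 tick(8): ref=12.0000 raw=[9.6000 10.8000 10.8000]
After op 3 tick(8): ref=20.0000 raw=[16.0000 18.0000 18.0000]
After op 4 tick(10): ref=30.0000 raw=[24.0000 27.0000 27.0000]
After op 5 tick(3): ref=33.0000 raw=[26.4000 29.7000 29.7000]
After op 6 sync(2): ref=33.0000 raw=[26.4000 29.7000 33.0000]
Drift of clock 0 after op 6: 26.4000 - 33.0000 = -6.6000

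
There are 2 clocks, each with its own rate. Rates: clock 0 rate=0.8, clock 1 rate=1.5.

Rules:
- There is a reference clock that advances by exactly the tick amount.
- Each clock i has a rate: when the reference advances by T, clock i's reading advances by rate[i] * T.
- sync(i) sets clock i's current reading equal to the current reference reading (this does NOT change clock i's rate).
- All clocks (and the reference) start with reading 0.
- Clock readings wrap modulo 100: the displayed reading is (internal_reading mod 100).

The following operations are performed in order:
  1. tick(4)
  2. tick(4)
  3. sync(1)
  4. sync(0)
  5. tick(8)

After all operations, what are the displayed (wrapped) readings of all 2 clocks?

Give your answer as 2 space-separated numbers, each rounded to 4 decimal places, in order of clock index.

Answer: 14.4000 20.0000

Derivation:
After op 1 tick(4): ref=4.0000 raw=[3.2000 6.0000]
After op 2 tick(4): ref=8.0000 raw=[6.4000 12.0000]
After op 3 sync(1): ref=8.0000 raw=[6.4000 8.0000]
After op 4 sync(0): ref=8.0000 raw=[8.0000 8.0000]
After op 5 tick(8): ref=16.0000 raw=[14.4000 20.0000]
Wrap final raw readings (mod 100): 14.4000 mod 100 = 14.4000; 20.0000 mod 100 = 20.0000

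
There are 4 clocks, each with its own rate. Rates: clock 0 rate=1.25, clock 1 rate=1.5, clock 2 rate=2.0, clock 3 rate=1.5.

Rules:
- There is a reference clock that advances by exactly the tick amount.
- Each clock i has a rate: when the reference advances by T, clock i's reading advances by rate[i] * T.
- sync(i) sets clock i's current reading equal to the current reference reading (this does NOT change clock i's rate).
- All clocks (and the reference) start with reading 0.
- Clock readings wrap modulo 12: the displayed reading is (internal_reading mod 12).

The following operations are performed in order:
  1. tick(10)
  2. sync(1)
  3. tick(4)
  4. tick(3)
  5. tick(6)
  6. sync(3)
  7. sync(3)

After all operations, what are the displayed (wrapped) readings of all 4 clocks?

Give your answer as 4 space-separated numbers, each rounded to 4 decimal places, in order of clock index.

After op 1 tick(10): ref=10.0000 raw=[12.5000 15.0000 20.0000 15.0000]
After op 2 sync(1): ref=10.0000 raw=[12.5000 10.0000 20.0000 15.0000]
After op 3 tick(4): ref=14.0000 raw=[17.5000 16.0000 28.0000 21.0000]
After op 4 tick(3): ref=17.0000 raw=[21.2500 20.5000 34.0000 25.5000]
After op 5 tick(6): ref=23.0000 raw=[28.7500 29.5000 46.0000 34.5000]
After op 6 sync(3): ref=23.0000 raw=[28.7500 29.5000 46.0000 23.0000]
After op 7 sync(3): ref=23.0000 raw=[28.7500 29.5000 46.0000 23.0000]
Wrap final raw readings (mod 12): 28.7500 mod 12 = 4.7500; 29.5000 mod 12 = 5.5000; 46.0000 mod 12 = 10.0000; 23.0000 mod 12 = 11.0000

Answer: 4.7500 5.5000 10.0000 11.0000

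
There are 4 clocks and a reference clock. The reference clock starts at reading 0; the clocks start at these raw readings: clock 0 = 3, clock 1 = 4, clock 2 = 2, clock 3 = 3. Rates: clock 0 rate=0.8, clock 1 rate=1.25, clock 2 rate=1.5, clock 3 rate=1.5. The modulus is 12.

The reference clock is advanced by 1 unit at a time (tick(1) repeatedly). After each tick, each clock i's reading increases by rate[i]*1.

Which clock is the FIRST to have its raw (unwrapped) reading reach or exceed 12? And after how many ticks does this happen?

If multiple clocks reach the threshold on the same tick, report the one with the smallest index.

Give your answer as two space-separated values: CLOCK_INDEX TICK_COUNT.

clock 0: start=3, rate=0.8, needs 12-3 = 9; ticks = ceil(9/0.8) = ceil(11.2500) = 12; reading at tick 12 = 3 + 0.8*12 = 12.6000
clock 1: start=4, rate=1.25, needs 12-4 = 8; ticks = ceil(8/1.25) = ceil(6.4000) = 7; reading at tick 7 = 4 + 1.25*7 = 12.7500
clock 2: start=2, rate=1.5, needs 12-2 = 10; ticks = ceil(10/1.5) = ceil(6.6667) = 7; reading at tick 7 = 2 + 1.5*7 = 12.5000
clock 3: start=3, rate=1.5, needs 12-3 = 9; ticks = ceil(9/1.5) = ceil(6.0000) = 6; reading at tick 6 = 3 + 1.5*6 = 12.0000
Minimum tick count = 6; winners = [3]; smallest index = 3

Answer: 3 6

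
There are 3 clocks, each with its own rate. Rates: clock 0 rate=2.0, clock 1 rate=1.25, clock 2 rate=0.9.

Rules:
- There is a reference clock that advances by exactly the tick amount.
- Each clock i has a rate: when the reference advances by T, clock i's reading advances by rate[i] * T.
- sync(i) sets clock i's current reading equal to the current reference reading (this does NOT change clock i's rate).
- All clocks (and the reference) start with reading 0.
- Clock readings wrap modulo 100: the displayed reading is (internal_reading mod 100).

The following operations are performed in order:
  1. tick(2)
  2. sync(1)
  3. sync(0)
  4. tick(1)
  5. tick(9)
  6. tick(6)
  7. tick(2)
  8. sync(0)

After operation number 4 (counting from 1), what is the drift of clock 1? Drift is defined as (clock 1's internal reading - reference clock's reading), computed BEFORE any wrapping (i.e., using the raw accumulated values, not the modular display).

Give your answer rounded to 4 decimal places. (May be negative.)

Answer: 0.2500

Derivation:
After op 1 tick(2): ref=2.0000 raw=[4.0000 2.5000 1.8000]
After op 2 sync(1): ref=2.0000 raw=[4.0000 2.0000 1.8000]
After op 3 sync(0): ref=2.0000 raw=[2.0000 2.0000 1.8000]
After op 4 tick(1): ref=3.0000 raw=[4.0000 3.2500 2.7000]
Drift of clock 1 after op 4: 3.2500 - 3.0000 = 0.2500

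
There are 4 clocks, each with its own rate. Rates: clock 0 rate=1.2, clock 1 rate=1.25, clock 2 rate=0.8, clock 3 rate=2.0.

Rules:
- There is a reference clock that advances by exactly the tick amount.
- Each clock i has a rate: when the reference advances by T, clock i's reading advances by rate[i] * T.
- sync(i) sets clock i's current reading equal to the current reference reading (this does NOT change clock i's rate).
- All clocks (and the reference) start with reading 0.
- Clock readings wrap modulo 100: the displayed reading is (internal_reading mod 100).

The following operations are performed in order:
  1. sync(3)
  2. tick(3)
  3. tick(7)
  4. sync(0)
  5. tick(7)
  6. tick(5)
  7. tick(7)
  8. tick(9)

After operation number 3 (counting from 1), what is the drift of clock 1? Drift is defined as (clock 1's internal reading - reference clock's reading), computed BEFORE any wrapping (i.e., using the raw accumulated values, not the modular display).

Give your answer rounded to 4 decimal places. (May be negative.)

Answer: 2.5000

Derivation:
After op 1 sync(3): ref=0.0000 raw=[0.0000 0.0000 0.0000 0.0000]
After op 2 tick(3): ref=3.0000 raw=[3.6000 3.7500 2.4000 6.0000]
After op 3 tick(7): ref=10.0000 raw=[12.0000 12.5000 8.0000 20.0000]
Drift of clock 1 after op 3: 12.5000 - 10.0000 = 2.5000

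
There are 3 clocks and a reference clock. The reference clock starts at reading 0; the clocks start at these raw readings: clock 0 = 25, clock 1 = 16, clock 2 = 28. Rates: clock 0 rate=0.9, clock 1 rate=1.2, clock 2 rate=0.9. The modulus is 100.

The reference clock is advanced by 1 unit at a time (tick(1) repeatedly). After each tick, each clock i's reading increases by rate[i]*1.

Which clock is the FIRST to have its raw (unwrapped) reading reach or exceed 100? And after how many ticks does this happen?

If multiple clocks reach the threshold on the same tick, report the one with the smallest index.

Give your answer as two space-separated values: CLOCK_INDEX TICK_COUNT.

Answer: 1 70

Derivation:
clock 0: start=25, rate=0.9, needs 100-25 = 75; ticks = ceil(75/0.9) = ceil(83.3333) = 84; reading at tick 84 = 25 + 0.9*84 = 100.6000
clock 1: start=16, rate=1.2, needs 100-16 = 84; ticks = ceil(84/1.2) = ceil(70.0000) = 70; reading at tick 70 = 16 + 1.2*70 = 100.0000
clock 2: start=28, rate=0.9, needs 100-28 = 72; ticks = ceil(72/0.9) = ceil(80.0000) = 80; reading at tick 80 = 28 + 0.9*80 = 100.0000
Minimum tick count = 70; winners = [1]; smallest index = 1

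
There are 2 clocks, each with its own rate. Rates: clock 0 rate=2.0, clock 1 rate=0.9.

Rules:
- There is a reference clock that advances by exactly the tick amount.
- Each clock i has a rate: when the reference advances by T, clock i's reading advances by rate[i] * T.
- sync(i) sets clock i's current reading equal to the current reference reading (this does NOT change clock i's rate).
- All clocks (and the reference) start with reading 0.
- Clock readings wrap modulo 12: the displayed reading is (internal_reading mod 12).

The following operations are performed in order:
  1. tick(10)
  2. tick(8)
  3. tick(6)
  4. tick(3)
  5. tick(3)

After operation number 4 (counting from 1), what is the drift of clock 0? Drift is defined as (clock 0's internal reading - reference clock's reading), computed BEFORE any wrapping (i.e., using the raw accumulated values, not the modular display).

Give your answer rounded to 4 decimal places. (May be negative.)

Answer: 27.0000

Derivation:
After op 1 tick(10): ref=10.0000 raw=[20.0000 9.0000]
After op 2 tick(8): ref=18.0000 raw=[36.0000 16.2000]
After op 3 tick(6): ref=24.0000 raw=[48.0000 21.6000]
After op 4 tick(3): ref=27.0000 raw=[54.0000 24.3000]
Drift of clock 0 after op 4: 54.0000 - 27.0000 = 27.0000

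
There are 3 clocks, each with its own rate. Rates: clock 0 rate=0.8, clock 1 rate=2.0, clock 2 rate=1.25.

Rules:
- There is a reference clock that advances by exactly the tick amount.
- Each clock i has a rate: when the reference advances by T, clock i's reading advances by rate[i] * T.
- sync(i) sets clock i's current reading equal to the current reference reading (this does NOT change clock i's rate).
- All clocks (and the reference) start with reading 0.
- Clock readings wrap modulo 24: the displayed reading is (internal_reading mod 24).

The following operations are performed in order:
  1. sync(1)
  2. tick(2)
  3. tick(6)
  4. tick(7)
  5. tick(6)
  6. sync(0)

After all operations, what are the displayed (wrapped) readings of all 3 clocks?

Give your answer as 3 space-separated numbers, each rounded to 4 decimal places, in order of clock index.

After op 1 sync(1): ref=0.0000 raw=[0.0000 0.0000 0.0000]
After op 2 tick(2): ref=2.0000 raw=[1.6000 4.0000 2.5000]
After op 3 tick(6): ref=8.0000 raw=[6.4000 16.0000 10.0000]
After op 4 tick(7): ref=15.0000 raw=[12.0000 30.0000 18.7500]
After op 5 tick(6): ref=21.0000 raw=[16.8000 42.0000 26.2500]
After op 6 sync(0): ref=21.0000 raw=[21.0000 42.0000 26.2500]
Wrap final raw readings (mod 24): 21.0000 mod 24 = 21.0000; 42.0000 mod 24 = 18.0000; 26.2500 mod 24 = 2.2500

Answer: 21.0000 18.0000 2.2500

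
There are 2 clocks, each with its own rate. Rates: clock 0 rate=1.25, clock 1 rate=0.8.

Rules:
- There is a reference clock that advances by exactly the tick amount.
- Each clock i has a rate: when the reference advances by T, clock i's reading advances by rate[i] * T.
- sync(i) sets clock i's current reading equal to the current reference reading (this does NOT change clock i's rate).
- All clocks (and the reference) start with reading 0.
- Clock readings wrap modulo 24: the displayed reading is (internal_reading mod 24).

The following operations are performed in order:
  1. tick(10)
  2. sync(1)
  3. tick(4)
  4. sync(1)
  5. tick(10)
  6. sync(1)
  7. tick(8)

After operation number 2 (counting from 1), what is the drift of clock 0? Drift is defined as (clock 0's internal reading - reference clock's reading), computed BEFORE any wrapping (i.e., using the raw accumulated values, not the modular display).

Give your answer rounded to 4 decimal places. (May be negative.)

Answer: 2.5000

Derivation:
After op 1 tick(10): ref=10.0000 raw=[12.5000 8.0000]
After op 2 sync(1): ref=10.0000 raw=[12.5000 10.0000]
Drift of clock 0 after op 2: 12.5000 - 10.0000 = 2.5000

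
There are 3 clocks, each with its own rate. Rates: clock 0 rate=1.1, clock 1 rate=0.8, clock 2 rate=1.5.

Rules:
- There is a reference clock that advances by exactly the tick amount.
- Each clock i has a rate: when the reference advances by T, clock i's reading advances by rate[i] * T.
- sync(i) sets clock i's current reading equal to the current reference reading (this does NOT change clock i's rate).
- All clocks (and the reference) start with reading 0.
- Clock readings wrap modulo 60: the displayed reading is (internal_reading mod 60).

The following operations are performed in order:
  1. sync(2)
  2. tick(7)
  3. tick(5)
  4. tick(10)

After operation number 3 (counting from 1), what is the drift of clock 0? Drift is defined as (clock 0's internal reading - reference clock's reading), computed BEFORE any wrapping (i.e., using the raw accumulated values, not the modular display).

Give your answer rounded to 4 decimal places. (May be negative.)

After op 1 sync(2): ref=0.0000 raw=[0.0000 0.0000 0.0000]
After op 2 tick(7): ref=7.0000 raw=[7.7000 5.6000 10.5000]
After op 3 tick(5): ref=12.0000 raw=[13.2000 9.6000 18.0000]
Drift of clock 0 after op 3: 13.2000 - 12.0000 = 1.2000

Answer: 1.2000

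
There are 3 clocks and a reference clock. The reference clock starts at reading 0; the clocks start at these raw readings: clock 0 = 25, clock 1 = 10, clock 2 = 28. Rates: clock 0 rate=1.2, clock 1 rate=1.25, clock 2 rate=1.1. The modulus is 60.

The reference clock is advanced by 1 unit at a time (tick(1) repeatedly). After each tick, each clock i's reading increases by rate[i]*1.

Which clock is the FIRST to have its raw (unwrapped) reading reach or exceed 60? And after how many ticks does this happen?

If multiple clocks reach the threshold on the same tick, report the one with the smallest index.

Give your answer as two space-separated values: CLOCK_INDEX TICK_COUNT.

clock 0: start=25, rate=1.2, needs 60-25 = 35; ticks = ceil(35/1.2) = ceil(29.1667) = 30; reading at tick 30 = 25 + 1.2*30 = 61.0000
clock 1: start=10, rate=1.25, needs 60-10 = 50; ticks = ceil(50/1.25) = ceil(40.0000) = 40; reading at tick 40 = 10 + 1.25*40 = 60.0000
clock 2: start=28, rate=1.1, needs 60-28 = 32; ticks = ceil(32/1.1) = ceil(29.0909) = 30; reading at tick 30 = 28 + 1.1*30 = 61.0000
Minimum tick count = 30; winners = [0, 2]; smallest index = 0

Answer: 0 30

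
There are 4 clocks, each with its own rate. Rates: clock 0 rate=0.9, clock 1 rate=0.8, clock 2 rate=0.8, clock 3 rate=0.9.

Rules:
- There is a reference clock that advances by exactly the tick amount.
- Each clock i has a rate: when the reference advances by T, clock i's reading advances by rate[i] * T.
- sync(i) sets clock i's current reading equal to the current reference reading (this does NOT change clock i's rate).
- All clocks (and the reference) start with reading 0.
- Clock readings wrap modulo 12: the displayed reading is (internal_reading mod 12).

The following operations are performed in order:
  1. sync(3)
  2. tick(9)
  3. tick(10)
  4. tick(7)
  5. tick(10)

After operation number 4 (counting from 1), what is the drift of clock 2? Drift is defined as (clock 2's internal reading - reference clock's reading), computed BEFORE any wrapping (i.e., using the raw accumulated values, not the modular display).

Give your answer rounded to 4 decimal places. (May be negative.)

Answer: -5.2000

Derivation:
After op 1 sync(3): ref=0.0000 raw=[0.0000 0.0000 0.0000 0.0000]
After op 2 tick(9): ref=9.0000 raw=[8.1000 7.2000 7.2000 8.1000]
After op 3 tick(10): ref=19.0000 raw=[17.1000 15.2000 15.2000 17.1000]
After op 4 tick(7): ref=26.0000 raw=[23.4000 20.8000 20.8000 23.4000]
Drift of clock 2 after op 4: 20.8000 - 26.0000 = -5.2000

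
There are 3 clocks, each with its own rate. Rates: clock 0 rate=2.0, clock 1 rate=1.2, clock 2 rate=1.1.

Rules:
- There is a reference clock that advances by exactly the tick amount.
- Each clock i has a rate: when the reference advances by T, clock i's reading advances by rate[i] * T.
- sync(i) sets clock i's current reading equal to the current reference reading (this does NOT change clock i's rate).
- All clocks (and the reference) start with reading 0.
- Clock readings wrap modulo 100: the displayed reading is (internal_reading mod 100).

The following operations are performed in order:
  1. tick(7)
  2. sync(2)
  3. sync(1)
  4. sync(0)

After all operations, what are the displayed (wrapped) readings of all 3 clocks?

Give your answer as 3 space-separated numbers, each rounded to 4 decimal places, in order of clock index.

Answer: 7.0000 7.0000 7.0000

Derivation:
After op 1 tick(7): ref=7.0000 raw=[14.0000 8.4000 7.7000]
After op 2 sync(2): ref=7.0000 raw=[14.0000 8.4000 7.0000]
After op 3 sync(1): ref=7.0000 raw=[14.0000 7.0000 7.0000]
After op 4 sync(0): ref=7.0000 raw=[7.0000 7.0000 7.0000]
Wrap final raw readings (mod 100): 7.0000 mod 100 = 7.0000; 7.0000 mod 100 = 7.0000; 7.0000 mod 100 = 7.0000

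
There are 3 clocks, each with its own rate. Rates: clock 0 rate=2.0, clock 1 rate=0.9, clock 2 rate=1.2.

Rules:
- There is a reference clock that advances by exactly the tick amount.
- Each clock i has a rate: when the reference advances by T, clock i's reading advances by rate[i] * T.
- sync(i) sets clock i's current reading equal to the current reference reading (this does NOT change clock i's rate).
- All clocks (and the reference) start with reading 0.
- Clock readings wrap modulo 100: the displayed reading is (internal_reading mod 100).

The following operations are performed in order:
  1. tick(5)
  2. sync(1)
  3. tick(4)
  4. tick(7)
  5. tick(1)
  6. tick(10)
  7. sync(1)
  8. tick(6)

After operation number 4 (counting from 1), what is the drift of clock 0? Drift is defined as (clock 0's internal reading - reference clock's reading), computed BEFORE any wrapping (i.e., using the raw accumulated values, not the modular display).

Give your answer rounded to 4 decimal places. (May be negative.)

Answer: 16.0000

Derivation:
After op 1 tick(5): ref=5.0000 raw=[10.0000 4.5000 6.0000]
After op 2 sync(1): ref=5.0000 raw=[10.0000 5.0000 6.0000]
After op 3 tick(4): ref=9.0000 raw=[18.0000 8.6000 10.8000]
After op 4 tick(7): ref=16.0000 raw=[32.0000 14.9000 19.2000]
Drift of clock 0 after op 4: 32.0000 - 16.0000 = 16.0000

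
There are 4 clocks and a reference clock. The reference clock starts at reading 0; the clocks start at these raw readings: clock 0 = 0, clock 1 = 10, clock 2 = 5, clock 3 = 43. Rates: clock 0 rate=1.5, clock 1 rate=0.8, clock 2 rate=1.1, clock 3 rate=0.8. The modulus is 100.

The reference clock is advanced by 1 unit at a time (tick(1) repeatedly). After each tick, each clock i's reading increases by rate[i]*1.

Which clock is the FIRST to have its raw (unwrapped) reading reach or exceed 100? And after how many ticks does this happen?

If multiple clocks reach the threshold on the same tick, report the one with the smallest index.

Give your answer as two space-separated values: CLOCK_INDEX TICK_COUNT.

clock 0: start=0, rate=1.5, needs 100-0 = 100; ticks = ceil(100/1.5) = ceil(66.6667) = 67; reading at tick 67 = 0 + 1.5*67 = 100.5000
clock 1: start=10, rate=0.8, needs 100-10 = 90; ticks = ceil(90/0.8) = ceil(112.5000) = 113; reading at tick 113 = 10 + 0.8*113 = 100.4000
clock 2: start=5, rate=1.1, needs 100-5 = 95; ticks = ceil(95/1.1) = ceil(86.3636) = 87; reading at tick 87 = 5 + 1.1*87 = 100.7000
clock 3: start=43, rate=0.8, needs 100-43 = 57; ticks = ceil(57/0.8) = ceil(71.2500) = 72; reading at tick 72 = 43 + 0.8*72 = 100.6000
Minimum tick count = 67; winners = [0]; smallest index = 0

Answer: 0 67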